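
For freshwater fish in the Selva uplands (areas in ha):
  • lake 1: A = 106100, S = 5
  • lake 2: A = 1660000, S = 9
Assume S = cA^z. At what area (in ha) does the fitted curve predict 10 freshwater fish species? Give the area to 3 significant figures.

2720000 ha

z = ln(9/5) / ln(1660000/106100) = 0.5878 / 2.7502 = 0.2137
c = 5 / 106100^0.2137 = 5 / 11.86 = 0.4215
A = (10/0.4215)^(1/0.2137) ⇒ ln A = ln(23.72)/0.2137 = 14.8153
A = e^14.8153 ≈ 2717706 ha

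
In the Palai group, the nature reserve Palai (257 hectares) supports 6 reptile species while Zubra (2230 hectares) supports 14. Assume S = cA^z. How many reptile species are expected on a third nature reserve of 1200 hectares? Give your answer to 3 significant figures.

11.0

z = ln(14/6) / ln(2230/257) = 0.8473 / 2.1607 = 0.3921
c = 6 / 257^0.3921 = 6 / 8.811 = 0.6809
S₃ = 0.6809 × 1200^0.3921 = 0.6809 × 16.12 ≈ 10.98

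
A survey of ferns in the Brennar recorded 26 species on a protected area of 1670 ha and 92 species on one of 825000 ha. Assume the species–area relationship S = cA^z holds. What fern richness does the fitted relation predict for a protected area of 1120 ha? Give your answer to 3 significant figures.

24.0

z = ln(92/26) / ln(825000/1670) = 1.2637 / 6.2026 = 0.2037
c = 26 / 1670^0.2037 = 26 / 4.535 = 5.733
S₃ = 5.733 × 1120^0.2037 = 5.733 × 4.181 ≈ 23.97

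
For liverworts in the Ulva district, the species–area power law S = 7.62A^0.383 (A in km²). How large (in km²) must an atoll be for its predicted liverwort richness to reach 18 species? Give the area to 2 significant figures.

18 = 7.62 × A^0.383  ⇒  A^0.383 = 18/7.62 = 2.362
ln A = ln(2.362) / 0.383 = 0.8596 / 0.383 = 2.2444
A = e^2.2444 ≈ 9.435 km²

9.4 km²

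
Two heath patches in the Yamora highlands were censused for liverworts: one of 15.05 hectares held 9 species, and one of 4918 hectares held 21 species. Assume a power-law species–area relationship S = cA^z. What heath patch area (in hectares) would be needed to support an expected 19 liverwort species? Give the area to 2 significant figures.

z = ln(21/9) / ln(4918/15.05) = 0.8473 / 5.7893 = 0.1464
c = 9 / 15.05^0.1464 = 9 / 1.487 = 6.052
A = (19/6.052)^(1/0.1464) ⇒ ln A = ln(3.139)/0.1464 = 7.8168
A = e^7.8168 ≈ 2482 hectares

2500 hectares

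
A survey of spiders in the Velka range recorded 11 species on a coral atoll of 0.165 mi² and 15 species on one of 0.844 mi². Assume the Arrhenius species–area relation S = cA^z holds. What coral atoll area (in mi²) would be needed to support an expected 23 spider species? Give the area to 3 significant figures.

z = ln(15/11) / ln(0.844/0.165) = 0.3102 / 1.6322 = 0.1900
c = 11 / 0.165^0.1900 = 11 / 0.7101 = 15.49
A = (23/15.49)^(1/0.1900) ⇒ ln A = ln(1.485)/0.1900 = 2.0798
A = e^2.0798 ≈ 8.003 mi²

8.00 mi²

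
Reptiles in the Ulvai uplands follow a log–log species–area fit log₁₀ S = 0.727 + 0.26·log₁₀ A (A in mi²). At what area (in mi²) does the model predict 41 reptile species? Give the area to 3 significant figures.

41 = 5.333 × A^0.26  ⇒  A^0.26 = 41/5.333 = 7.687
ln A = ln(7.687) / 0.26 = 2.0396 / 0.26 = 7.8446
A = e^7.8446 ≈ 2552 mi²

2550 mi²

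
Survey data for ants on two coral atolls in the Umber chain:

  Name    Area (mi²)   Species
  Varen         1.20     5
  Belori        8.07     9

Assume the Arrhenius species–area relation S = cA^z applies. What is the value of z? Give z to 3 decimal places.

Taking logs: ln S = ln c + z ln A, so z = (ln S₂ − ln S₁)/(ln A₂ − ln A₁).
z = ln(9/5) / ln(8.07/1.2) = ln(1.8) / ln(6.725) = 0.5878 / 1.9058 = 0.3084

0.308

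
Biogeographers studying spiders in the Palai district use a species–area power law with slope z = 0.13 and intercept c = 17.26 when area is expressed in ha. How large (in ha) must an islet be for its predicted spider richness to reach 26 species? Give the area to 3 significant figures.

23.4 ha

26 = 17.26 × A^0.13  ⇒  A^0.13 = 26/17.26 = 1.506
ln A = ln(1.506) / 0.13 = 0.4097 / 0.13 = 3.1516
A = e^3.1516 ≈ 23.37 ha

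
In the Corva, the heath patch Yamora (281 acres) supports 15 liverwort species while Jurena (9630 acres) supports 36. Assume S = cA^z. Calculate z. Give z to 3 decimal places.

Taking logs: ln S = ln c + z ln A, so z = (ln S₂ − ln S₁)/(ln A₂ − ln A₁).
z = ln(36/15) / ln(9630/281) = ln(2.4) / ln(34.27) = 0.8755 / 3.5343 = 0.2477

0.248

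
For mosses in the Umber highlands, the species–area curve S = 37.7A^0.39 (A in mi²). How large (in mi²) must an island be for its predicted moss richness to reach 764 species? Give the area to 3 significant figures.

764 = 37.7 × A^0.39  ⇒  A^0.39 = 764/37.7 = 20.27
ln A = ln(20.27) / 0.39 = 3.0089 / 0.39 = 7.7151
A = e^7.7151 ≈ 2242 mi²

2240 mi²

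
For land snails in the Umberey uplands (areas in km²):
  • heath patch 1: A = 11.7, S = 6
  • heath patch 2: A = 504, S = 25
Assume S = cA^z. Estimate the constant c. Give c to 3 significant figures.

2.36

z = ln(S₂/S₁) / ln(A₂/A₁) = ln(25/6) / ln(504/11.7) = 1.4271 / 3.7630 = 0.3793
c = S₁ / A₁^z = 6 / 11.7^0.3793 = 6 / 2.542 = 2.361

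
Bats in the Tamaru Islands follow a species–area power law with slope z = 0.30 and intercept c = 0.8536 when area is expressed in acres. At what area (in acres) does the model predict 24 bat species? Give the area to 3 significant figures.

24 = 0.8536 × A^0.3  ⇒  A^0.3 = 24/0.8536 = 28.12
ln A = ln(28.12) / 0.3 = 3.3363 / 0.3 = 11.1212
A = e^11.1212 ≈ 67586 acres

67600 acres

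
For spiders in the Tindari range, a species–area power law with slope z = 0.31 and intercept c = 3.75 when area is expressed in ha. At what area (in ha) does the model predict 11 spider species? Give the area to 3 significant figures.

32.2 ha

11 = 3.75 × A^0.31  ⇒  A^0.31 = 11/3.75 = 2.933
ln A = ln(2.933) / 0.31 = 1.0761 / 0.31 = 3.4714
A = e^3.4714 ≈ 32.18 ha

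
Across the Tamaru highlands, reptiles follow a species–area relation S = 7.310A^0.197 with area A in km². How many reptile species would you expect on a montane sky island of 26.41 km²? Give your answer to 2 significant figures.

S = 7.31 × 26.41^0.197
ln S = ln 7.31 + 0.197 × ln 26.41 = 1.9892 + 0.197 × 3.2737 = 2.6342
S = e^2.6342 ≈ 13.93

14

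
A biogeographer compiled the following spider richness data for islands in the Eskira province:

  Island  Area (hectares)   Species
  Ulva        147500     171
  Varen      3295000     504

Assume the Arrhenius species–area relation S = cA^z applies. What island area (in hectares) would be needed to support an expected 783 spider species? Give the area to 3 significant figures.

11700000 hectares

z = ln(504/171) / ln(3295000/147500) = 1.0809 / 3.1063 = 0.3480
c = 171 / 147500^0.3480 = 171 / 62.89 = 2.719
A = (783/2.719)^(1/0.3480) ⇒ ln A = ln(288)/0.3480 = 16.2740
A = e^16.2740 ≈ 11687031 hectares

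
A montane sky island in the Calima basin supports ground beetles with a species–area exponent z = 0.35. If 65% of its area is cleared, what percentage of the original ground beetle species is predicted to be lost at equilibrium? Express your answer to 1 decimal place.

S_new/S_old = (A_new/A_old)^z = 0.35^0.35
= exp(0.35 × ln 0.35) = exp(0.35 × -1.0498) = exp(-0.3674) ≈ 0.6925
Fraction lost = 1 − 0.6925 = 0.3075

30.7%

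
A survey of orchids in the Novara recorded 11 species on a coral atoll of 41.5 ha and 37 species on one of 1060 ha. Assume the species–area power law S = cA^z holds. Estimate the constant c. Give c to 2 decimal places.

z = ln(S₂/S₁) / ln(A₂/A₁) = ln(37/11) / ln(1060/41.5) = 1.2130 / 3.2403 = 0.3744
c = S₁ / A₁^z = 11 / 41.5^0.3744 = 11 / 4.034 = 2.727

2.73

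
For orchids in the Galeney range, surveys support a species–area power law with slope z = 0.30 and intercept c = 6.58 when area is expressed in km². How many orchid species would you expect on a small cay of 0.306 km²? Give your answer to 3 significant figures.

4.61

S = 6.58 × 0.306^0.3
ln S = ln 6.58 + 0.3 × ln 0.306 = 1.8840 + 0.3 × -1.1842 = 1.5288
S = e^1.5288 ≈ 4.613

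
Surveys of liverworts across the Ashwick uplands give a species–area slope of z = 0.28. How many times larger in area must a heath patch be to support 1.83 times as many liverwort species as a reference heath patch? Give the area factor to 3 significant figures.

(A₂/A₁)^0.28 = 1.83, so A₂/A₁ = 1.83^(1/0.28) = 1.83^3.571
ln(A₂/A₁) = ln 1.83 / 0.28 = 0.6043 / 0.28 = 2.1583
A₂/A₁ = e^2.1583 ≈ 8.656

8.66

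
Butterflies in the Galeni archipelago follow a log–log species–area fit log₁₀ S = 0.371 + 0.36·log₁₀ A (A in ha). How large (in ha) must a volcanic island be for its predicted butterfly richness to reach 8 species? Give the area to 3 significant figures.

8 = 2.35 × A^0.36  ⇒  A^0.36 = 8/2.35 = 3.405
ln A = ln(3.405) / 0.36 = 1.2252 / 0.36 = 3.4033
A = e^3.4033 ≈ 30.06 ha

30.1 ha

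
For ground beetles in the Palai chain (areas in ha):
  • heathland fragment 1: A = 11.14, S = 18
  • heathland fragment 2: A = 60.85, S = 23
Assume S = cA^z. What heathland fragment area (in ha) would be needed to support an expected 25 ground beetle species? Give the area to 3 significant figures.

108 ha

z = ln(23/18) / ln(60.85/11.14) = 0.2451 / 1.6979 = 0.1444
c = 18 / 11.14^0.1444 = 18 / 1.416 = 12.71
A = (25/12.71)^(1/0.1444) ⇒ ln A = ln(1.967)/0.1444 = 4.6860
A = e^4.6860 ≈ 108.4 ha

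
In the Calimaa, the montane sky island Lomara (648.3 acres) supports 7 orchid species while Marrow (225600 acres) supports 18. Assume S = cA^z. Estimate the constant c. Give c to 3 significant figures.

2.46

z = ln(S₂/S₁) / ln(A₂/A₁) = ln(18/7) / ln(225600/648.3) = 0.9445 / 5.8522 = 0.1614
c = S₁ / A₁^z = 7 / 648.3^0.1614 = 7 / 2.843 = 2.462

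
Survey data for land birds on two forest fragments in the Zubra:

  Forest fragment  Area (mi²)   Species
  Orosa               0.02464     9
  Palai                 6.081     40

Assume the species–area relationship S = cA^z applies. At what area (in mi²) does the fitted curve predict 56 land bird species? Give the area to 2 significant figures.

21 mi²

z = ln(40/9) / ln(6.081/0.02464) = 1.4917 / 5.5086 = 0.2708
c = 9 / 0.02464^0.2708 = 9 / 0.3668 = 24.53
A = (56/24.53)^(1/0.2708) ⇒ ln A = ln(2.283)/0.2708 = 3.0477
A = e^3.0477 ≈ 21.07 mi²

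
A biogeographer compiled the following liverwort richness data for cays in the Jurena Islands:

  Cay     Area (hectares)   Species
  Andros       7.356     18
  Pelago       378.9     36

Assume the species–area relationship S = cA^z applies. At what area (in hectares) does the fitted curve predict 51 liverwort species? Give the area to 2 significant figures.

2700 hectares

z = ln(36/18) / ln(378.9/7.356) = 0.6931 / 3.9418 = 0.1758
c = 18 / 7.356^0.1758 = 18 / 1.42 = 12.67
A = (51/12.67)^(1/0.1758) ⇒ ln A = ln(4.024)/0.1758 = 7.9180
A = e^7.9180 ≈ 2746 hectares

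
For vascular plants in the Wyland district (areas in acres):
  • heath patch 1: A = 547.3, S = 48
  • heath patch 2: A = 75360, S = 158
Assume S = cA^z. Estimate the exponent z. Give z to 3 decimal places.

Taking logs: ln S = ln c + z ln A, so z = (ln S₂ − ln S₁)/(ln A₂ − ln A₁).
z = ln(158/48) / ln(75360/547.3) = ln(3.292) / ln(137.7) = 1.1914 / 4.9250 = 0.2419

0.242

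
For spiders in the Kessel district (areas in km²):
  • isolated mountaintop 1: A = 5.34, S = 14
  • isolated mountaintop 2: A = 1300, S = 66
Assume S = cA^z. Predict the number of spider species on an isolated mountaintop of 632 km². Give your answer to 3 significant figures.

53.8

z = ln(66/14) / ln(1300/5.34) = 1.5506 / 5.4949 = 0.2822
c = 14 / 5.34^0.2822 = 14 / 1.604 = 8.726
S₃ = 8.726 × 632^0.2822 = 8.726 × 6.171 ≈ 53.85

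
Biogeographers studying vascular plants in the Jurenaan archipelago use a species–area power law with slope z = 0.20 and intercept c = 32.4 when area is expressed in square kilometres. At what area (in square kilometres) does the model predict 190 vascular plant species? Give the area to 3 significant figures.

6930 square kilometres

190 = 32.4 × A^0.2  ⇒  A^0.2 = 190/32.4 = 5.864
ln A = ln(5.864) / 0.2 = 1.7689 / 0.2 = 8.8443
A = e^8.8443 ≈ 6935 square kilometres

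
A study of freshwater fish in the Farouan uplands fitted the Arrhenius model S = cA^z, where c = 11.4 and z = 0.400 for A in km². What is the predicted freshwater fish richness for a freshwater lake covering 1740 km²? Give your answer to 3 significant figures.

225

S = 11.4 × 1740^0.4
ln S = ln 11.4 + 0.4 × ln 1740 = 2.4336 + 0.4 × 7.4616 = 5.4183
S = e^5.4183 ≈ 225.5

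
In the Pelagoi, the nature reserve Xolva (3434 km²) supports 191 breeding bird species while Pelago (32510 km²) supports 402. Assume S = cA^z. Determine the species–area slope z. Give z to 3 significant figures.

0.331

Taking logs: ln S = ln c + z ln A, so z = (ln S₂ − ln S₁)/(ln A₂ − ln A₁).
z = ln(402/191) / ln(32510/3434) = ln(2.105) / ln(9.467) = 0.7442 / 2.2478 = 0.3311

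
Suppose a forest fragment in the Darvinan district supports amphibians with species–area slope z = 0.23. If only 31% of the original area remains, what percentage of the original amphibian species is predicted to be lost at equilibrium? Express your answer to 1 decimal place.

23.6%

S_new/S_old = (A_new/A_old)^z = 0.31^0.23
= exp(0.23 × ln 0.31) = exp(0.23 × -1.1712) = exp(-0.2694) ≈ 0.7639
Fraction lost = 1 − 0.7639 = 0.2361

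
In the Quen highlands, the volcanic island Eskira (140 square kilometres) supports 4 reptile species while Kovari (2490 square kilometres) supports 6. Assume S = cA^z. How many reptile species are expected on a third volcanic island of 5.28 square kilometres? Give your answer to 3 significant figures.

2.52

z = ln(6/4) / ln(2490/140) = 0.4055 / 2.8784 = 0.1409
c = 4 / 140^0.1409 = 4 / 2.006 = 1.994
S₃ = 1.994 × 5.28^0.1409 = 1.994 × 1.264 ≈ 2.521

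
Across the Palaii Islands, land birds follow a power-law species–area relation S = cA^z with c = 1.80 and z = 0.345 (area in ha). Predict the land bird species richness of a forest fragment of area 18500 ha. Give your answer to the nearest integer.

53

S = 1.8 × 18500^0.345 = 1.8 × 29.66 ≈ 53.39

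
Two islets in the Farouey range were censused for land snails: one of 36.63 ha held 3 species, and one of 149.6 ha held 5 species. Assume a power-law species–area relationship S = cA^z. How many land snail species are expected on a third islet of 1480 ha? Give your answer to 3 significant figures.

z = ln(5/3) / ln(149.6/36.63) = 0.5108 / 1.4071 = 0.3630
c = 3 / 36.63^0.3630 = 3 / 3.696 = 0.8117
S₃ = 0.8117 × 1480^0.3630 = 0.8117 × 14.16 ≈ 11.49

11.5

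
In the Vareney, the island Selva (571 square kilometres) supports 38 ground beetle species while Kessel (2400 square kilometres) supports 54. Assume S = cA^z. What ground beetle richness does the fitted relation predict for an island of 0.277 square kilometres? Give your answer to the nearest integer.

z = ln(54/38) / ln(2400/571) = 0.3514 / 1.4358 = 0.2447
c = 38 / 571^0.2447 = 38 / 4.728 = 8.038
S₃ = 8.038 × 0.277^0.2447 = 8.038 × 0.7304 ≈ 5.871

6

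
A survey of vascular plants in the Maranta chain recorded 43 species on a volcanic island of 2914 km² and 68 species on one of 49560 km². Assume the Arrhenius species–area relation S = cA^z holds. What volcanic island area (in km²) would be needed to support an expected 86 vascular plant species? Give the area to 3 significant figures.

z = ln(68/43) / ln(49560/2914) = 0.4583 / 2.8337 = 0.1617
c = 43 / 2914^0.1617 = 43 / 3.634 = 11.83
A = (86/11.83)^(1/0.1617) ⇒ ln A = ln(7.267)/0.1617 = 12.2629
A = e^12.2629 ≈ 211699 km²

212000 km²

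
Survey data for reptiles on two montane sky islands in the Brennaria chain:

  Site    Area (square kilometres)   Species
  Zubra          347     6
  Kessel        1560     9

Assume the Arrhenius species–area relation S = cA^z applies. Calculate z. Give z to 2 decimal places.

Taking logs: ln S = ln c + z ln A, so z = (ln S₂ − ln S₁)/(ln A₂ − ln A₁).
z = ln(9/6) / ln(1560/347) = ln(1.5) / ln(4.496) = 0.4055 / 1.5031 = 0.2697

0.27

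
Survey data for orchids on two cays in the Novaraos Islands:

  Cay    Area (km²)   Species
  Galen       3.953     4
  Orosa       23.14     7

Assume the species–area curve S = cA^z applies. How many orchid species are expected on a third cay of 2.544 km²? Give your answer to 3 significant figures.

3.48

z = ln(7/4) / ln(23.14/3.953) = 0.5596 / 1.7671 = 0.3167
c = 4 / 3.953^0.3167 = 4 / 1.545 = 2.588
S₃ = 2.588 × 2.544^0.3167 = 2.588 × 1.344 ≈ 3.479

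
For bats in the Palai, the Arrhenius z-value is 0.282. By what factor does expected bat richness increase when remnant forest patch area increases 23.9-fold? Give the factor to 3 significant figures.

2.45

S₂/S₁ = (A₂/A₁)^z = 23.9^0.282
ln(S₂/S₁) = 0.282 × ln 23.9 = 0.282 × 3.1739 = 0.8950
S₂/S₁ = e^0.8950 ≈ 2.447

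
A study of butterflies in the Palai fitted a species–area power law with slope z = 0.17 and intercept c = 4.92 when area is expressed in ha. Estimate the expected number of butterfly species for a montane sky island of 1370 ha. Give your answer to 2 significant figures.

17

S = 4.92 × 1370^0.17 = 4.92 × 3.414 ≈ 16.8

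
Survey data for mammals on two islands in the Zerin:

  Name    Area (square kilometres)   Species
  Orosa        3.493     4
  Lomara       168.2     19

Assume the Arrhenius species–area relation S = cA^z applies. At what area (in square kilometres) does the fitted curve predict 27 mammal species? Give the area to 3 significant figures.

z = ln(19/4) / ln(168.2/3.493) = 1.5581 / 3.8744 = 0.4022
c = 4 / 3.493^0.4022 = 4 / 1.654 = 2.419
A = (27/2.419)^(1/0.4022) ⇒ ln A = ln(11.16)/0.4022 = 5.9989
A = e^5.9989 ≈ 403 square kilometres

403 square kilometres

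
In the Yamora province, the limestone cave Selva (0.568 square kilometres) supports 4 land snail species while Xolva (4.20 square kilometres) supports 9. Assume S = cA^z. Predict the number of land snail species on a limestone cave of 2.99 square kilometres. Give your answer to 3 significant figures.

z = ln(9/4) / ln(4.2/0.568) = 0.8109 / 2.0007 = 0.4053
c = 4 / 0.568^0.4053 = 4 / 0.7951 = 5.031
S₃ = 5.031 × 2.99^0.4053 = 5.031 × 1.559 ≈ 7.842

7.84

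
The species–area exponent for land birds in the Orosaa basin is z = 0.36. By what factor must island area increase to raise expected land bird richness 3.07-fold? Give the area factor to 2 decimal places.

(A₂/A₁)^0.36 = 3.07, so A₂/A₁ = 3.07^(1/0.36) = 3.07^2.778
ln(A₂/A₁) = ln 3.07 / 0.36 = 1.1217 / 0.36 = 3.1158
A₂/A₁ = e^3.1158 ≈ 22.55

22.55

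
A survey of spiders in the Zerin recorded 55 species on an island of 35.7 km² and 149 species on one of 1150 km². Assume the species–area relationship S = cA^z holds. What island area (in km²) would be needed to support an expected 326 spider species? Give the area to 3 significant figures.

z = ln(149/55) / ln(1150/35.7) = 0.9966 / 3.4724 = 0.2870
c = 55 / 35.7^0.2870 = 55 / 2.79 = 19.71
A = (326/19.71)^(1/0.2870) ⇒ ln A = ln(16.54)/0.2870 = 9.7754
A = e^9.7754 ≈ 17596 km²

17600 km²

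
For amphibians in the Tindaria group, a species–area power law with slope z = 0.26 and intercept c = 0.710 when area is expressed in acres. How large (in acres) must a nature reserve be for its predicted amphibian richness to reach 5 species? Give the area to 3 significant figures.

1820 acres

5 = 0.71 × A^0.26  ⇒  A^0.26 = 5/0.71 = 7.042
ln A = ln(7.042) / 0.26 = 1.9519 / 0.26 = 7.5074
A = e^7.5074 ≈ 1822 acres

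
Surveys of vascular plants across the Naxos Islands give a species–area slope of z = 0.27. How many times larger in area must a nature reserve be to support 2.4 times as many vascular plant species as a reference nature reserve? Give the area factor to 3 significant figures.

25.6

(A₂/A₁)^0.27 = 2.4, so A₂/A₁ = 2.4^(1/0.27) = 2.4^3.704
ln(A₂/A₁) = ln 2.4 / 0.27 = 0.8755 / 0.27 = 3.2425
A₂/A₁ = e^3.2425 ≈ 25.6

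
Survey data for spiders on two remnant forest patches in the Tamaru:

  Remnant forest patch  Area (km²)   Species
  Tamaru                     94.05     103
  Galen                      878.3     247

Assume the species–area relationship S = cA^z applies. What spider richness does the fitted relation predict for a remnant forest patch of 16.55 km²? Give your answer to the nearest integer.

52

z = ln(247/103) / ln(878.3/94.05) = 0.8747 / 2.2342 = 0.3915
c = 103 / 94.05^0.3915 = 103 / 5.923 = 17.39
S₃ = 17.39 × 16.55^0.3915 = 17.39 × 3 ≈ 52.17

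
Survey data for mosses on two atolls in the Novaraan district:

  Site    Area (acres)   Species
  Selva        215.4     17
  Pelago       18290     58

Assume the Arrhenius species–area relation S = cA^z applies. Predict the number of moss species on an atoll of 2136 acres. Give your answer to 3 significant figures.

32.0

z = ln(58/17) / ln(18290/215.4) = 1.2272 / 4.4416 = 0.2763
c = 17 / 215.4^0.2763 = 17 / 4.412 = 3.853
S₃ = 3.853 × 2136^0.2763 = 3.853 × 8.317 ≈ 32.04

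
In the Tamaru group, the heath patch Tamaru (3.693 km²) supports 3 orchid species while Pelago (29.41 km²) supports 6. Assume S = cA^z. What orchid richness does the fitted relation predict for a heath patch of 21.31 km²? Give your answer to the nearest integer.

z = ln(6/3) / ln(29.41/3.693) = 0.6931 / 2.0749 = 0.3341
c = 3 / 3.693^0.3341 = 3 / 1.547 = 1.939
S₃ = 1.939 × 21.31^0.3341 = 1.939 × 2.779 ≈ 5.388

5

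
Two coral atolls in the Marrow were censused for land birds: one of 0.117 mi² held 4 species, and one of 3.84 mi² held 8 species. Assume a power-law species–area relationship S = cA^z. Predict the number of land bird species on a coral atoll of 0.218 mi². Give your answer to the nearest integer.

z = ln(8/4) / ln(3.84/0.117) = 0.6931 / 3.4911 = 0.1985
c = 4 / 0.117^0.1985 = 4 / 0.6531 = 6.125
S₃ = 6.125 × 0.218^0.1985 = 6.125 × 0.739 ≈ 4.526

5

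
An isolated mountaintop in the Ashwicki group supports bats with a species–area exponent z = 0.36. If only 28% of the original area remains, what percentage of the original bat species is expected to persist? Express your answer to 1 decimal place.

63.2%

S_new/S_old = (A_new/A_old)^z = 0.28^0.36
= exp(0.36 × ln 0.28) = exp(0.36 × -1.2730) = exp(-0.4583) ≈ 0.6324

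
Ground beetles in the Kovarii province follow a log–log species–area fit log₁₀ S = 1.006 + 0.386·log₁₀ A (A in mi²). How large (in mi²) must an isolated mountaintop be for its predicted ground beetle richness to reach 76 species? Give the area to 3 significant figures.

185 mi²

76 = 10.14 × A^0.386  ⇒  A^0.386 = 76/10.14 = 7.496
ln A = ln(7.496) / 0.386 = 2.0143 / 0.386 = 5.2185
A = e^5.2185 ≈ 184.7 mi²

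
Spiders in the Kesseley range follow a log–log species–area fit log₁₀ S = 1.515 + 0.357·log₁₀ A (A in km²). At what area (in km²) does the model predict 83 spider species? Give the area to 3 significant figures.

13.5 km²

83 = 32.73 × A^0.357  ⇒  A^0.357 = 83/32.73 = 2.536
ln A = ln(2.536) / 0.357 = 0.9304 / 0.357 = 2.6062
A = e^2.6062 ≈ 13.55 km²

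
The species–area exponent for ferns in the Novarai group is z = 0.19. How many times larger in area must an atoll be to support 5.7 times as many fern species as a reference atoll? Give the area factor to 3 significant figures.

9510

(A₂/A₁)^0.19 = 5.7, so A₂/A₁ = 5.7^(1/0.19) = 5.7^5.263
ln(A₂/A₁) = ln 5.7 / 0.19 = 1.7405 / 0.19 = 9.1603
A₂/A₁ = e^9.1603 ≈ 9512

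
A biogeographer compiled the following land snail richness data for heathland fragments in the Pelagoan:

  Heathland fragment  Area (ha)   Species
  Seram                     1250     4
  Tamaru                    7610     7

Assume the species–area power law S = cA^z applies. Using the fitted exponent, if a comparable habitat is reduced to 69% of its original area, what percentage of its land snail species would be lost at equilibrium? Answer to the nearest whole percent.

11%

z = ln(7/4) / ln(7610/1250) = 0.5596 / 1.8063 = 0.3098
S_new/S_old = (A_new/A_old)^z = 0.69^0.3098 = exp(0.3098 × -0.3711) = 0.8914
Fraction lost = 1 − 0.8914 = 0.1086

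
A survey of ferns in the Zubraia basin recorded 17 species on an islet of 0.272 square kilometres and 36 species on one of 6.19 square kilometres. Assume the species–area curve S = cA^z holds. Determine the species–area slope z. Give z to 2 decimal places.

0.24

Taking logs: ln S = ln c + z ln A, so z = (ln S₂ − ln S₁)/(ln A₂ − ln A₁).
z = ln(36/17) / ln(6.19/0.272) = ln(2.118) / ln(22.76) = 0.7503 / 3.1249 = 0.2401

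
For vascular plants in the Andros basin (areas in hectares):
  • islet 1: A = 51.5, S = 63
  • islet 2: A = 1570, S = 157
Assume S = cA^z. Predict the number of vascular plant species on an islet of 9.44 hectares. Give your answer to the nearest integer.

40

z = ln(157/63) / ln(1570/51.5) = 0.9131 / 3.4172 = 0.2672
c = 63 / 51.5^0.2672 = 63 / 2.867 = 21.98
S₃ = 21.98 × 9.44^0.2672 = 21.98 × 1.822 ≈ 40.04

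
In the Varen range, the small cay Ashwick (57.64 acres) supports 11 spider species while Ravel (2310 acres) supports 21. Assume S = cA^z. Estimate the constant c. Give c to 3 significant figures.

z = ln(S₂/S₁) / ln(A₂/A₁) = ln(21/11) / ln(2310/57.64) = 0.6466 / 3.6908 = 0.1752
c = S₁ / A₁^z = 11 / 57.64^0.1752 = 11 / 2.035 = 5.406

5.41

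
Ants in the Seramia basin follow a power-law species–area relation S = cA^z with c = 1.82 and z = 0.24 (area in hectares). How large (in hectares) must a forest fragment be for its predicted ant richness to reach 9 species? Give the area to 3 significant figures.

781 hectares

9 = 1.82 × A^0.24  ⇒  A^0.24 = 9/1.82 = 4.945
ln A = ln(4.945) / 0.24 = 1.5984 / 0.24 = 6.6600
A = e^6.6600 ≈ 780.5 hectares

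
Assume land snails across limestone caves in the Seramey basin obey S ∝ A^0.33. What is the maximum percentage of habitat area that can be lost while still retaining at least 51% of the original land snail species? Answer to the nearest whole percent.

Need (A_new/A_old)^0.33 = 0.51, so A_new/A_old = 0.51^(1/0.33) = 0.51^3.03
ln(A_new/A_old) = ln 0.51 / 0.33 = -0.6733 / 0.33 = -2.0404
A_new/A_old = e^-2.0404 ≈ 0.13
Fraction that can be lost = 1 − 0.13 = 0.87

87%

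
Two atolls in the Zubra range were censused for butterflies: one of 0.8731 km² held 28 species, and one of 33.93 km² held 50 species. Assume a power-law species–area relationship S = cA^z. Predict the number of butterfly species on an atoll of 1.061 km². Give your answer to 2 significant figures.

z = ln(50/28) / ln(33.93/0.8731) = 0.5798 / 3.6600 = 0.1584
c = 28 / 0.8731^0.1584 = 28 / 0.9787 = 28.61
S₃ = 28.61 × 1.061^0.1584 = 28.61 × 1.009 ≈ 28.88

29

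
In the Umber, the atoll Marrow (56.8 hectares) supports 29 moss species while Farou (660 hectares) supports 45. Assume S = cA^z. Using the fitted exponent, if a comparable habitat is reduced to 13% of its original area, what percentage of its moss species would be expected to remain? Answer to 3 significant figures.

69.4%

z = ln(45/29) / ln(660/56.8) = 0.4394 / 2.4527 = 0.1791
S_new/S_old = (A_new/A_old)^z = 0.13^0.1791 = exp(0.1791 × -2.0402) = 0.6939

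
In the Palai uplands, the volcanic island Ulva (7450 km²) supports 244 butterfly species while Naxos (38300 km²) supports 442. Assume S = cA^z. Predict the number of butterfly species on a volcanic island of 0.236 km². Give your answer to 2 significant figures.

z = ln(442/244) / ln(38300/7450) = 0.5941 / 1.6372 = 0.3629
c = 244 / 7450^0.3629 = 244 / 25.42 = 9.599
S₃ = 9.599 × 0.236^0.3629 = 9.599 × 0.5922 ≈ 5.684

5.7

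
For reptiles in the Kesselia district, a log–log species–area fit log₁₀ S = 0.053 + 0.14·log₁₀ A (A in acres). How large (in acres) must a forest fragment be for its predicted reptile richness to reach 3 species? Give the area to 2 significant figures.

3 = 1.13 × A^0.14  ⇒  A^0.14 = 3/1.13 = 2.655
ln A = ln(2.655) / 0.14 = 0.9766 / 0.14 = 6.9755
A = e^6.9755 ≈ 1070 acres

1100 acres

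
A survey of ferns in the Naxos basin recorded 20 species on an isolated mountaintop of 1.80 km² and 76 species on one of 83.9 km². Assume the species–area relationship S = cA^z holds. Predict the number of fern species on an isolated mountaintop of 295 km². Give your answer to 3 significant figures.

z = ln(76/20) / ln(83.9/1.8) = 1.3350 / 3.8418 = 0.3475
c = 20 / 1.8^0.3475 = 20 / 1.227 = 16.31
S₃ = 16.31 × 295^0.3475 = 16.31 × 7.215 ≈ 117.6

118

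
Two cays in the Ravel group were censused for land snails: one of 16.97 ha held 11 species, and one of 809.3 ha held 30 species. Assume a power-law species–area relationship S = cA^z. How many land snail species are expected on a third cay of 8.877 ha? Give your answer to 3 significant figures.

z = ln(30/11) / ln(809.3/16.97) = 1.0033 / 3.8647 = 0.2596
c = 11 / 16.97^0.2596 = 11 / 2.086 = 5.274
S₃ = 5.274 × 8.877^0.2596 = 5.274 × 1.763 ≈ 9.297

9.30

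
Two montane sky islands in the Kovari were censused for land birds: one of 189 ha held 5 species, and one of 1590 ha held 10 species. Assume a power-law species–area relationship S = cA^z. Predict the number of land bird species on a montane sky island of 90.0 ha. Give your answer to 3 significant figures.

3.93

z = ln(10/5) / ln(1590/189) = 0.6931 / 2.1297 = 0.3255
c = 5 / 189^0.3255 = 5 / 5.507 = 0.908
S₃ = 0.908 × 90^0.3255 = 0.908 × 4.325 ≈ 3.927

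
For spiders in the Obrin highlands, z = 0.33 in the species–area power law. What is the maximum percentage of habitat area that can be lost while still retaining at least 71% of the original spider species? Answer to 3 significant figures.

64.6%

Need (A_new/A_old)^0.33 = 0.71, so A_new/A_old = 0.71^(1/0.33) = 0.71^3.03
ln(A_new/A_old) = ln 0.71 / 0.33 = -0.3425 / 0.33 = -1.0378
A_new/A_old = e^-1.0378 ≈ 0.3542
Fraction that can be lost = 1 − 0.3542 = 0.6458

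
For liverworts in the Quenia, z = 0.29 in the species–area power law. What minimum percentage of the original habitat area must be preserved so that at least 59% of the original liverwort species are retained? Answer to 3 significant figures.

Need (A_new/A_old)^0.29 = 0.59, so A_new/A_old = 0.59^(1/0.29) = 0.59^3.448
ln(A_new/A_old) = ln 0.59 / 0.29 = -0.5276 / 0.29 = -1.8194
A_new/A_old = e^-1.8194 ≈ 0.1621

16.2%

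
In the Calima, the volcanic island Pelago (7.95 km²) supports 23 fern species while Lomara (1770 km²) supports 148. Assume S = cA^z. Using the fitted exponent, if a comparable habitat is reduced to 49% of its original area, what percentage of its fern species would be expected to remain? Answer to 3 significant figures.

z = ln(148/23) / ln(1770/7.95) = 1.8617 / 5.4056 = 0.3444
S_new/S_old = (A_new/A_old)^z = 0.49^0.3444 = exp(0.3444 × -0.7133) = 0.7822

78.2%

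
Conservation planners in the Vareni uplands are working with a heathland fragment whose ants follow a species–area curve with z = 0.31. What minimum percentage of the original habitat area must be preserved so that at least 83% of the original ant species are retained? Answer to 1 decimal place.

54.8%

Need (A_new/A_old)^0.31 = 0.83, so A_new/A_old = 0.83^(1/0.31) = 0.83^3.226
ln(A_new/A_old) = ln 0.83 / 0.31 = -0.1863 / 0.31 = -0.6011
A_new/A_old = e^-0.6011 ≈ 0.5482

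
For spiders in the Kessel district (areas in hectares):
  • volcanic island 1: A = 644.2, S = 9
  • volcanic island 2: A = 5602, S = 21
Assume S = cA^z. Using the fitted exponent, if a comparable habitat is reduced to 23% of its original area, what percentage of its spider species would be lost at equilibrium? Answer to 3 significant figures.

43.8%

z = ln(21/9) / ln(5602/644.2) = 0.8473 / 2.1629 = 0.3917
S_new/S_old = (A_new/A_old)^z = 0.23^0.3917 = exp(0.3917 × -1.4697) = 0.5623
Fraction lost = 1 − 0.5623 = 0.4377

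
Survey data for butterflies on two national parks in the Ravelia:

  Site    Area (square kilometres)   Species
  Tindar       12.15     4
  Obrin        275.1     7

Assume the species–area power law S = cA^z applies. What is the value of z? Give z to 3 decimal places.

0.179

Taking logs: ln S = ln c + z ln A, so z = (ln S₂ − ln S₁)/(ln A₂ − ln A₁).
z = ln(7/4) / ln(275.1/12.15) = ln(1.75) / ln(22.64) = 0.5596 / 3.1198 = 0.1794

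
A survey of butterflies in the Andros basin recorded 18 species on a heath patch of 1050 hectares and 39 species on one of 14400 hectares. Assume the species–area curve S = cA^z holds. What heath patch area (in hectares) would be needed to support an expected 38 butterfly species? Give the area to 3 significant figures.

z = ln(39/18) / ln(14400/1050) = 0.7732 / 2.6184 = 0.2953
c = 18 / 1050^0.2953 = 18 / 7.8 = 2.308
A = (38/2.308)^(1/0.2953) ⇒ ln A = ln(16.47)/0.2953 = 9.4870
A = e^9.4870 ≈ 13187 hectares

13200 hectares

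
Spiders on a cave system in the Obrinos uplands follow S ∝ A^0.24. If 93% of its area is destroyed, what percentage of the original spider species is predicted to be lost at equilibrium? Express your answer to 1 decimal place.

S_new/S_old = (A_new/A_old)^z = 0.07^0.24
= exp(0.24 × ln 0.07) = exp(0.24 × -2.6593) = exp(-0.6382) ≈ 0.5282
Fraction lost = 1 − 0.5282 = 0.4718

47.2%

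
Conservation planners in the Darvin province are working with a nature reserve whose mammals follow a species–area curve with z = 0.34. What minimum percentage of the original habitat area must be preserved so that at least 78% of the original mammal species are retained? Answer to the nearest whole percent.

48%

Need (A_new/A_old)^0.34 = 0.78, so A_new/A_old = 0.78^(1/0.34) = 0.78^2.941
ln(A_new/A_old) = ln 0.78 / 0.34 = -0.2485 / 0.34 = -0.7308
A_new/A_old = e^-0.7308 ≈ 0.4815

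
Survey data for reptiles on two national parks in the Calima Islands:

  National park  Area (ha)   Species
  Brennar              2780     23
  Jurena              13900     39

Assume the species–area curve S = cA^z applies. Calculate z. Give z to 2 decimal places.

0.33

Taking logs: ln S = ln c + z ln A, so z = (ln S₂ − ln S₁)/(ln A₂ − ln A₁).
z = ln(39/23) / ln(13900/2780) = ln(1.696) / ln(5) = 0.5281 / 1.6094 = 0.3281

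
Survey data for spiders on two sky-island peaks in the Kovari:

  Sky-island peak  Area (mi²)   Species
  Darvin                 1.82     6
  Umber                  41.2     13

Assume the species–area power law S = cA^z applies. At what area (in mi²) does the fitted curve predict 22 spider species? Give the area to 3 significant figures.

z = ln(13/6) / ln(41.2/1.82) = 0.7732 / 3.1196 = 0.2478
c = 6 / 1.82^0.2478 = 6 / 1.16 = 5.172
A = (22/5.172)^(1/0.2478) ⇒ ln A = ln(4.253)/0.2478 = 5.8411
A = e^5.8411 ≈ 344.1 mi²

344 mi²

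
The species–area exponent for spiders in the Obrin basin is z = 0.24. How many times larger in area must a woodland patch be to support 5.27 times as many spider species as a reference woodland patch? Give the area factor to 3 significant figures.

1020

(A₂/A₁)^0.24 = 5.27, so A₂/A₁ = 5.27^(1/0.24) = 5.27^4.167
ln(A₂/A₁) = ln 5.27 / 0.24 = 1.6620 / 0.24 = 6.9251
A₂/A₁ = e^6.9251 ≈ 1018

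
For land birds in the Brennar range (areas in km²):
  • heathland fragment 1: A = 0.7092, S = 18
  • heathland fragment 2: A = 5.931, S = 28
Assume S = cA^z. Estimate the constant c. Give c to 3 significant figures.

z = ln(S₂/S₁) / ln(A₂/A₁) = ln(28/18) / ln(5.931/0.7092) = 0.4418 / 2.1238 = 0.2080
c = S₁ / A₁^z = 18 / 0.7092^0.2080 = 18 / 0.931 = 19.33

19.3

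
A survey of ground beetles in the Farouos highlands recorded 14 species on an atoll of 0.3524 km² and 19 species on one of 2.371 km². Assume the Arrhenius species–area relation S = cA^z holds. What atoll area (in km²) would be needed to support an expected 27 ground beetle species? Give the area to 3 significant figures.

z = ln(19/14) / ln(2.371/0.3524) = 0.3054 / 1.9063 = 0.1602
c = 14 / 0.3524^0.1602 = 14 / 0.8461 = 16.55
A = (27/16.55)^(1/0.1602) ⇒ ln A = ln(1.632)/0.1602 = 3.0569
A = e^3.0569 ≈ 21.26 km²

21.3 km²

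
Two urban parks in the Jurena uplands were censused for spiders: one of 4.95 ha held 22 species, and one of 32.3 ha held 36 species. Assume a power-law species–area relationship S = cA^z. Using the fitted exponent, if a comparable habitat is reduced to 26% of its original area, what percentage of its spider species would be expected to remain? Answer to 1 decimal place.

z = ln(36/22) / ln(32.3/4.95) = 0.4925 / 1.8757 = 0.2626
S_new/S_old = (A_new/A_old)^z = 0.26^0.2626 = exp(0.2626 × -1.3471) = 0.7021

70.2%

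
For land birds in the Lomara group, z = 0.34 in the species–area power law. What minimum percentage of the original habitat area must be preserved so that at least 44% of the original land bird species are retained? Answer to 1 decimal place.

8.9%

Need (A_new/A_old)^0.34 = 0.44, so A_new/A_old = 0.44^(1/0.34) = 0.44^2.941
ln(A_new/A_old) = ln 0.44 / 0.34 = -0.8210 / 0.34 = -2.4146
A_new/A_old = e^-2.4146 ≈ 0.0894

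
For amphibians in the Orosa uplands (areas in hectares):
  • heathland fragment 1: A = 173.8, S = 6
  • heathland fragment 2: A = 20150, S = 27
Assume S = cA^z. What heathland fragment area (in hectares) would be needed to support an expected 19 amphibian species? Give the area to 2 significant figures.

6600 hectares

z = ln(27/6) / ln(20150/173.8) = 1.5041 / 4.7531 = 0.3164
c = 6 / 173.8^0.3164 = 6 / 5.115 = 1.173
A = (19/1.173)^(1/0.3164) ⇒ ln A = ln(16.2)/0.3164 = 8.8005
A = e^8.8005 ≈ 6638 hectares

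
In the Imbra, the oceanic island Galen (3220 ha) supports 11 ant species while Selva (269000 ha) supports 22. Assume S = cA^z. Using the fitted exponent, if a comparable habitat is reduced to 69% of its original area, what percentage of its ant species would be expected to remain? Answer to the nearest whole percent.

z = ln(22/11) / ln(269000/3220) = 0.6931 / 4.4253 = 0.1566
S_new/S_old = (A_new/A_old)^z = 0.69^0.1566 = exp(0.1566 × -0.3711) = 0.9435

94%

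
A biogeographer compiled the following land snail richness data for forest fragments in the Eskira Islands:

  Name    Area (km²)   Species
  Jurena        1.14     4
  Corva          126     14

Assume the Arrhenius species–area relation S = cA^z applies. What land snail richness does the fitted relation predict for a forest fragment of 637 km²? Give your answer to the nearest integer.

z = ln(14/4) / ln(126/1.14) = 1.2528 / 4.7053 = 0.2662
c = 4 / 1.14^0.2662 = 4 / 1.036 = 3.863
S₃ = 3.863 × 637^0.2662 = 3.863 × 5.58 ≈ 21.55

22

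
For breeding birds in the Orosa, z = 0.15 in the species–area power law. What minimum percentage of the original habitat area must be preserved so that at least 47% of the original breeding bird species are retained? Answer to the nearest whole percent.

1%

Need (A_new/A_old)^0.15 = 0.47, so A_new/A_old = 0.47^(1/0.15) = 0.47^6.667
ln(A_new/A_old) = ln 0.47 / 0.15 = -0.7550 / 0.15 = -5.0335
A_new/A_old = e^-5.0335 ≈ 0.006516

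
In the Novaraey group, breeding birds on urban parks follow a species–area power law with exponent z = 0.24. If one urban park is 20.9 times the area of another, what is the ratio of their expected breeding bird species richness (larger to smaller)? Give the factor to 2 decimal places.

S₂/S₁ = (A₂/A₁)^z = 20.9^0.24
ln(S₂/S₁) = 0.24 × ln 20.9 = 0.24 × 3.0397 = 0.7295
S₂/S₁ = e^0.7295 ≈ 2.074

2.07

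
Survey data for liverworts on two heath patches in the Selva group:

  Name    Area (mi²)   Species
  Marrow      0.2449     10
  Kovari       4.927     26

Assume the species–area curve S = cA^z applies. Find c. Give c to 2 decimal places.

z = ln(S₂/S₁) / ln(A₂/A₁) = ln(26/10) / ln(4.927/0.2449) = 0.9555 / 3.0016 = 0.3183
c = S₁ / A₁^z = 10 / 0.2449^0.3183 = 10 / 0.639 = 15.65

15.65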